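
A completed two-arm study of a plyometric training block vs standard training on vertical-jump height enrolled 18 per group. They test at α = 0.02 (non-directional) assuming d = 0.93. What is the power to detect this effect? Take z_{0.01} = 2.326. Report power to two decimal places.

power ≈ 0.68

For two equal groups, power = Φ(d·√(n/2) − z_{α/2}).
d·√(n/2) = 0.93 × √(18/2) = 0.93 × 3.000 = 2.790.
z_β = 2.790 − 2.326 = 0.464.
Power = Φ(0.464) = 0.679.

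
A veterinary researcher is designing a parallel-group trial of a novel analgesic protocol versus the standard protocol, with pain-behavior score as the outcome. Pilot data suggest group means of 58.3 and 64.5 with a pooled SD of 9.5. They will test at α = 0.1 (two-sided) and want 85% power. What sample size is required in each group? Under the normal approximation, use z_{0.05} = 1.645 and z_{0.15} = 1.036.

Cohen's d = |M₁ − M₂| / SD_pooled = |58.3 − 64.5| / 9.5 = 6.2 / 9.5 = 0.653.
For two independent groups with equal n: n = 2·((z_{α/2} + z_β) / d)².
z_{α/2} + z_β = 1.645 + 1.036 = 2.681.
n = 2 × (2.681 / 0.653)² = 2 × 4.106² = 2 × 16.86 = 33.7.
Round up to the next whole participant.

n = 34 per group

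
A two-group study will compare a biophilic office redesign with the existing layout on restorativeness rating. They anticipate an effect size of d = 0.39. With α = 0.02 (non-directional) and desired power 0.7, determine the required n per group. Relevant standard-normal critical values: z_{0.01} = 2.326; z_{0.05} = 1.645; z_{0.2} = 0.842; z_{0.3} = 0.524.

For two independent groups with equal n: n = 2·((z_{α/2} + z_β) / d)².
z_{α/2} + z_β = 2.326 + 0.524 = 2.850.
n = 2 × (2.850 / 0.39)² = 2 × 7.308² = 2 × 53.40 = 106.8.
Round up to the next whole participant.

n = 107 per group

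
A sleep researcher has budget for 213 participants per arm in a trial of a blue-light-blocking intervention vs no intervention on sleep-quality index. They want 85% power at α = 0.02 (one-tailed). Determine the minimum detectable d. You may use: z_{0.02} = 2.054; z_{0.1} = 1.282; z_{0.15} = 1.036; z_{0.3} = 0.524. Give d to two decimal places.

For two independent groups of n = 213 each: d_min = (z_{α} + z_β)·√(2/n).
z-sum = 2.054 + 1.036 = 3.090.
d_min = 3.090 × √(2/213) = 3.090 × 0.0969 = 0.299.

d_min ≈ 0.30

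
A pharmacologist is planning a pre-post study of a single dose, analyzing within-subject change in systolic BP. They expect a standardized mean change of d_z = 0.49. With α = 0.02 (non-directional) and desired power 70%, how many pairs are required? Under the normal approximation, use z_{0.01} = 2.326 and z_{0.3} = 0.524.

n = 34 pairs

For a paired (one-sample on differences) test: n = ((z_{α/2} + z_β) / d)².
z_{α/2} + z_β = 2.326 + 0.524 = 2.850.
n = (2.850 / 0.49)² = 5.816² = 33.83.
Round up.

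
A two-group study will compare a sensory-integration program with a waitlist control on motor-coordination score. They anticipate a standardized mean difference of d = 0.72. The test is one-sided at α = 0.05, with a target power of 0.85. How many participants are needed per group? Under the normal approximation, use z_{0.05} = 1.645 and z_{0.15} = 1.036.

n = 28 per group

For two independent groups with equal n: n = 2·((z_{α} + z_β) / d)².
z_{α} + z_β = 1.645 + 1.036 = 2.681.
n = 2 × (2.681 / 0.72)² = 2 × 3.724² = 2 × 13.87 = 27.7.
Round up to the next whole participant.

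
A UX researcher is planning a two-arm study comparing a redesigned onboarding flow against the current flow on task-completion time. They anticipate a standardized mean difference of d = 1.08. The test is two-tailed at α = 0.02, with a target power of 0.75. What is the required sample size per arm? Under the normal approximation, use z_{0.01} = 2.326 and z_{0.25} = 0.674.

For two independent groups with equal n: n = 2·((z_{α/2} + z_β) / d)².
z_{α/2} + z_β = 2.326 + 0.674 = 3.000.
n = 2 × (3.000 / 1.08)² = 2 × 2.778² = 2 × 7.72 = 15.4.
Round up to the next whole participant.

n = 16 per group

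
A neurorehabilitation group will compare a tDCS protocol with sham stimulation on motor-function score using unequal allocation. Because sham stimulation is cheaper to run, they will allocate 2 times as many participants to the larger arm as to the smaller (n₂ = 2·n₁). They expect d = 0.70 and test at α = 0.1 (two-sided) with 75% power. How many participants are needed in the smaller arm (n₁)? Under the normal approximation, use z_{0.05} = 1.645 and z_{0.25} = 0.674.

With allocation ratio k = n₂/n₁ = 2, Var(x̄₁−x̄₂) = σ²(1/n₁ + 1/(k·n₁)) = σ²·(k+1)/(k·n₁).
So n₁ = (1 + 1/k)·((z_{α/2} + z_β)/d)² = 1.500 × (2.319/0.70)².
n₁ = 1.500 × 10.98 = 16.5.
Round up: n₁ = 17, giving n₂ = 2 × 17 = 34.

n₁ = 17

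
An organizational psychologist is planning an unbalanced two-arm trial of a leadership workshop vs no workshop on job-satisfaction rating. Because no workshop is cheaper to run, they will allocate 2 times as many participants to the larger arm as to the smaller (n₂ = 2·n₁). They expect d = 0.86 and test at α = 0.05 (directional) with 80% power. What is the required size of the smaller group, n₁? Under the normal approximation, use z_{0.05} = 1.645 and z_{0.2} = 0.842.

n₁ = 13

With allocation ratio k = n₂/n₁ = 2, Var(x̄₁−x̄₂) = σ²(1/n₁ + 1/(k·n₁)) = σ²·(k+1)/(k·n₁).
So n₁ = (1 + 1/k)·((z_{α} + z_β)/d)² = 1.500 × (2.487/0.86)².
n₁ = 1.500 × 8.36 = 12.5.
Round up: n₁ = 13, giving n₂ = 2 × 13 = 26.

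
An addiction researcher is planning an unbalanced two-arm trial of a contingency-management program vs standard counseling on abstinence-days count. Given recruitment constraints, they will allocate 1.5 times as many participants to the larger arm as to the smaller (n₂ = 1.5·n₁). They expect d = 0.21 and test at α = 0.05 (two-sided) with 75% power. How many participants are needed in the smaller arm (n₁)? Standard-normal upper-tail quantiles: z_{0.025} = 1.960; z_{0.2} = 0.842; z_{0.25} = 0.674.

With allocation ratio k = n₂/n₁ = 1.5, Var(x̄₁−x̄₂) = σ²(1/n₁ + 1/(k·n₁)) = σ²·(k+1)/(k·n₁).
So n₁ = (1 + 1/k)·((z_{α/2} + z_β)/d)² = 1.667 × (2.634/0.21)².
n₁ = 1.667 × 157.32 = 262.2.
Round up: n₁ = 263, giving n₂ = ⌈1.5 × 263⌉ = ⌈394.5⌉ = 395.

n₁ = 263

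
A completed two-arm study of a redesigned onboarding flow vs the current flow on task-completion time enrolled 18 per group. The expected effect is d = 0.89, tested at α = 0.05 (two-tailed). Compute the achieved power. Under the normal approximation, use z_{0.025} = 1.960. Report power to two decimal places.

power ≈ 0.76

For two equal groups, power = Φ(d·√(n/2) − z_{α/2}).
d·√(n/2) = 0.89 × √(18/2) = 0.89 × 3.000 = 2.670.
z_β = 2.670 − 1.960 = 0.710.
Power = Φ(0.710) = 0.761.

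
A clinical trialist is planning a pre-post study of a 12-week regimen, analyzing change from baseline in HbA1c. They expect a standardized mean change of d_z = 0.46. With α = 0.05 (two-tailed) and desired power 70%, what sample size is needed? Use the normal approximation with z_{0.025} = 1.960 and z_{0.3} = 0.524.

n = 30 pairs

For a paired (one-sample on differences) test: n = ((z_{α/2} + z_β) / d)².
z_{α/2} + z_β = 1.960 + 0.524 = 2.484.
n = (2.484 / 0.46)² = 5.400² = 29.16.
Round up.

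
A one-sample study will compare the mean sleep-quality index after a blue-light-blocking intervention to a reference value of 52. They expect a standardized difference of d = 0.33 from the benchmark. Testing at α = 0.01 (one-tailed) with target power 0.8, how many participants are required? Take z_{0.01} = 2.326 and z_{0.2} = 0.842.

For a one-sample test: n = ((z_{α} + z_β) / d)².
z_{α} + z_β = 2.326 + 0.842 = 3.168.
n = (3.168 / 0.33)² = 9.600² = 92.16.
Round up.

n = 93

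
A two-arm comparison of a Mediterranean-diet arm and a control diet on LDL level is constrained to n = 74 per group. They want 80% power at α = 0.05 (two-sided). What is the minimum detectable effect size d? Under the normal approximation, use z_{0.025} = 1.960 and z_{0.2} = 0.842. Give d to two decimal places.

For two independent groups of n = 74 each: d_min = (z_{α/2} + z_β)·√(2/n).
z-sum = 1.960 + 0.842 = 2.802.
d_min = 2.802 × √(2/74) = 2.802 × 0.1644 = 0.461.

d_min ≈ 0.46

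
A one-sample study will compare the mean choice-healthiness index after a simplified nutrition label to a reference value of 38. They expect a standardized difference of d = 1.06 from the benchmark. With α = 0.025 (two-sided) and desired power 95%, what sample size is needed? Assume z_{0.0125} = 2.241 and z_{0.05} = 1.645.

n = 14

For a one-sample test: n = ((z_{α/2} + z_β) / d)².
z_{α/2} + z_β = 2.241 + 1.645 = 3.886.
n = (3.886 / 1.06)² = 3.666² = 13.44.
Round up.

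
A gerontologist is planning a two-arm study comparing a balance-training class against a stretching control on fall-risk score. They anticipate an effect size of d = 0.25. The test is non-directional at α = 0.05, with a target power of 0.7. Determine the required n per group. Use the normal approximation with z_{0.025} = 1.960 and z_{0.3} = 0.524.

For two independent groups with equal n: n = 2·((z_{α/2} + z_β) / d)².
z_{α/2} + z_β = 1.960 + 0.524 = 2.484.
n = 2 × (2.484 / 0.25)² = 2 × 9.936² = 2 × 98.72 = 197.4.
Round up to the next whole participant.

n = 198 per group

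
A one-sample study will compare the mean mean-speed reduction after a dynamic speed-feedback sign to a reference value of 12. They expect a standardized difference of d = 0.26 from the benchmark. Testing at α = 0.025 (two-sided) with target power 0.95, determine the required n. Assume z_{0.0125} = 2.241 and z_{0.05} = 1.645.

n = 224

For a one-sample test: n = ((z_{α/2} + z_β) / d)².
z_{α/2} + z_β = 2.241 + 1.645 = 3.886.
n = (3.886 / 0.26)² = 14.946² = 223.39.
Round up.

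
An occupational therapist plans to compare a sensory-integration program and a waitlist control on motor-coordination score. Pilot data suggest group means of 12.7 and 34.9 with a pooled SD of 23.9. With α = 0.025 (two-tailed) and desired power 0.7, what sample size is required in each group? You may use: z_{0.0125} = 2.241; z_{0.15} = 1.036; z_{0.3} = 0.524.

n = 18 per group

Cohen's d = |M₁ − M₂| / SD_pooled = |12.7 − 34.9| / 23.9 = 22.2 / 23.9 = 0.929.
For two independent groups with equal n: n = 2·((z_{α/2} + z_β) / d)².
z_{α/2} + z_β = 2.241 + 0.524 = 2.765.
n = 2 × (2.765 / 0.929)² = 2 × 2.976² = 2 × 8.86 = 17.7.
Round up to the next whole participant.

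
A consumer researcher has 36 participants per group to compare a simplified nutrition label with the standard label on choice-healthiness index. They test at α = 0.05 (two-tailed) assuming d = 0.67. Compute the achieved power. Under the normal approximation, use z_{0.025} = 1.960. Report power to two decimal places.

For two equal groups, power = Φ(d·√(n/2) − z_{α/2}).
d·√(n/2) = 0.67 × √(36/2) = 0.67 × 4.243 = 2.843.
z_β = 2.843 − 1.960 = 0.883.
Power = Φ(0.883) = 0.811.

power ≈ 0.81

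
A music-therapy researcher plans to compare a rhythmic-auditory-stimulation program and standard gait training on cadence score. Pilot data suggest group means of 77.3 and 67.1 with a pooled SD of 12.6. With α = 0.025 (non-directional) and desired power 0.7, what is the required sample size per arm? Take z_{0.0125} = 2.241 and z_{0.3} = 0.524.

Cohen's d = |M₁ − M₂| / SD_pooled = |77.3 − 67.1| / 12.6 = 10.2 / 12.6 = 0.810.
For two independent groups with equal n: n = 2·((z_{α/2} + z_β) / d)².
z_{α/2} + z_β = 2.241 + 0.524 = 2.765.
n = 2 × (2.765 / 0.810)² = 2 × 3.414² = 2 × 11.65 = 23.3.
Round up to the next whole participant.

n = 24 per group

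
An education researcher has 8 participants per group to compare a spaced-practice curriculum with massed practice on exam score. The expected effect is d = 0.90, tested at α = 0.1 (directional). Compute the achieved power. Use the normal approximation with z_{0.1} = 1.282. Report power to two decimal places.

power ≈ 0.70

For two equal groups, power = Φ(d·√(n/2) − z_{α}).
d·√(n/2) = 0.90 × √(8/2) = 0.90 × 2.000 = 1.800.
z_β = 1.800 − 1.282 = 0.518.
Power = Φ(0.518) = 0.698.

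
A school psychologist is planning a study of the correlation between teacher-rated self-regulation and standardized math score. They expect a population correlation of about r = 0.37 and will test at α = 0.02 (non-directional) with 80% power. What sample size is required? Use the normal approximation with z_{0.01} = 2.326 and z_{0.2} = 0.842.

n = 70

Fisher's z: C = ½·ln((1+r)/(1−r)) = ½·ln(2.1746) = 0.3884.
n = ((z_{α/2} + z_β)/C)² + 3.
(2.326 + 0.842) / 0.3884 = 3.168 / 0.3884 = 8.157.
n = 8.157² + 3 = 66.53 + 3 = 69.5.
Round up.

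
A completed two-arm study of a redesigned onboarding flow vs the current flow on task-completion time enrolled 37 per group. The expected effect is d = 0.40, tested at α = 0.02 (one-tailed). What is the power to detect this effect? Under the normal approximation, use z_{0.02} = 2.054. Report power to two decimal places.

power ≈ 0.37

For two equal groups, power = Φ(d·√(n/2) − z_{α}).
d·√(n/2) = 0.40 × √(37/2) = 0.40 × 4.301 = 1.720.
z_β = 1.720 − 2.054 = -0.334.
Power = Φ(-0.334) = 0.369.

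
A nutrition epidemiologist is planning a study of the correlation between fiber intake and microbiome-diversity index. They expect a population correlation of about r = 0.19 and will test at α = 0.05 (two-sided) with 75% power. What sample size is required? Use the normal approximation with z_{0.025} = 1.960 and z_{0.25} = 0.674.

Fisher's z: C = ½·ln((1+r)/(1−r)) = ½·ln(1.4691) = 0.1923.
n = ((z_{α/2} + z_β)/C)² + 3.
(1.960 + 0.674) / 0.1923 = 2.634 / 0.1923 = 13.697.
n = 13.697² + 3 = 187.62 + 3 = 190.6.
Round up.

n = 191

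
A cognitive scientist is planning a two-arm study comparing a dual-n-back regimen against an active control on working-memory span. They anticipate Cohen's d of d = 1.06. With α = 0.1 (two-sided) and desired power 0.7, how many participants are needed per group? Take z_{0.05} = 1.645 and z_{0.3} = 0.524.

n = 9 per group

For two independent groups with equal n: n = 2·((z_{α/2} + z_β) / d)².
z_{α/2} + z_β = 1.645 + 0.524 = 2.169.
n = 2 × (2.169 / 1.06)² = 2 × 2.046² = 2 × 4.19 = 8.4.
Round up to the next whole participant.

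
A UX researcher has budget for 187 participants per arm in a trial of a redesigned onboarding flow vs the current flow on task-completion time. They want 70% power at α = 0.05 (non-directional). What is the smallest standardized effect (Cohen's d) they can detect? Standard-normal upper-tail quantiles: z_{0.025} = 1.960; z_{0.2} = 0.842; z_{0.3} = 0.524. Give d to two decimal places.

d_min ≈ 0.26

For two independent groups of n = 187 each: d_min = (z_{α/2} + z_β)·√(2/n).
z-sum = 1.960 + 0.524 = 2.484.
d_min = 2.484 × √(2/187) = 2.484 × 0.1034 = 0.257.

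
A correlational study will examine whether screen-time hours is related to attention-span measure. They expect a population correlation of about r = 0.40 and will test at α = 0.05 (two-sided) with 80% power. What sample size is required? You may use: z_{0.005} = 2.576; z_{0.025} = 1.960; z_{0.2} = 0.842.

Fisher's z: C = ½·ln((1+r)/(1−r)) = ½·ln(2.3333) = 0.4236.
n = ((z_{α/2} + z_β)/C)² + 3.
(1.960 + 0.842) / 0.4236 = 2.802 / 0.4236 = 6.615.
n = 6.615² + 3 = 43.75 + 3 = 46.8.
Round up.

n = 47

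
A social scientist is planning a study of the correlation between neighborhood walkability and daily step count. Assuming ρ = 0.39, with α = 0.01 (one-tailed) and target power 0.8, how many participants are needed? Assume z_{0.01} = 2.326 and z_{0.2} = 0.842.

Fisher's z: C = ½·ln((1+r)/(1−r)) = ½·ln(2.2787) = 0.4118.
n = ((z_{α} + z_β)/C)² + 3.
(2.326 + 0.842) / 0.4118 = 3.168 / 0.4118 = 7.693.
n = 7.693² + 3 = 59.18 + 3 = 62.2.
Round up.

n = 63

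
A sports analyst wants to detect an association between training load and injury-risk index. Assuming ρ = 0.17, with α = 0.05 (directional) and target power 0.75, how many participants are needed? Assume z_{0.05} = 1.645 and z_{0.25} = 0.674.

n = 186

Fisher's z: C = ½·ln((1+r)/(1−r)) = ½·ln(1.4096) = 0.1717.
n = ((z_{α} + z_β)/C)² + 3.
(1.645 + 0.674) / 0.1717 = 2.319 / 0.1717 = 13.506.
n = 13.506² + 3 = 182.42 + 3 = 185.4.
Round up.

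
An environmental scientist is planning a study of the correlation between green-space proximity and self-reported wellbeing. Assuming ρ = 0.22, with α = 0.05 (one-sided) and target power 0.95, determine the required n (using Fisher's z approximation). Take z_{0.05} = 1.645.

Fisher's z: C = ½·ln((1+r)/(1−r)) = ½·ln(1.5641) = 0.2237.
n = ((z_{α} + z_β)/C)² + 3.
(1.645 + 1.645) / 0.2237 = 3.290 / 0.2237 = 14.707.
n = 14.707² + 3 = 216.30 + 3 = 219.3.
Round up.

n = 220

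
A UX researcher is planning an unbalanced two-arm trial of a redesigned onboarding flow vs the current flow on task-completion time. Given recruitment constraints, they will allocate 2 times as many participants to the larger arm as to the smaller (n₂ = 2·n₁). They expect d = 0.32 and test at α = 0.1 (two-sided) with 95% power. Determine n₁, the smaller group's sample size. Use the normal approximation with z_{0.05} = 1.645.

n₁ = 159

With allocation ratio k = n₂/n₁ = 2, Var(x̄₁−x̄₂) = σ²(1/n₁ + 1/(k·n₁)) = σ²·(k+1)/(k·n₁).
So n₁ = (1 + 1/k)·((z_{α/2} + z_β)/d)² = 1.500 × (3.290/0.32)².
n₁ = 1.500 × 105.70 = 158.6.
Round up: n₁ = 159, giving n₂ = 2 × 159 = 318.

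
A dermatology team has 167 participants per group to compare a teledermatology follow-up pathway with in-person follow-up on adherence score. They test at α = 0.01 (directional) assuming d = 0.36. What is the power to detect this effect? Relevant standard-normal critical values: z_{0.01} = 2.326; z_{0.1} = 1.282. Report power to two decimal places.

power ≈ 0.83

For two equal groups, power = Φ(d·√(n/2) − z_{α}).
d·√(n/2) = 0.36 × √(167/2) = 0.36 × 9.138 = 3.290.
z_β = 3.290 − 2.326 = 0.964.
Power = Φ(0.964) = 0.832.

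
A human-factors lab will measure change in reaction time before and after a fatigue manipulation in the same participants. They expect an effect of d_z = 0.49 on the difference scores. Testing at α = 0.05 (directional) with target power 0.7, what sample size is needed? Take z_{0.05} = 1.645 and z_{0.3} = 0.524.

n = 20 pairs

For a paired (one-sample on differences) test: n = ((z_{α} + z_β) / d)².
z_{α} + z_β = 1.645 + 0.524 = 2.169.
n = (2.169 / 0.49)² = 4.427² = 19.59.
Round up.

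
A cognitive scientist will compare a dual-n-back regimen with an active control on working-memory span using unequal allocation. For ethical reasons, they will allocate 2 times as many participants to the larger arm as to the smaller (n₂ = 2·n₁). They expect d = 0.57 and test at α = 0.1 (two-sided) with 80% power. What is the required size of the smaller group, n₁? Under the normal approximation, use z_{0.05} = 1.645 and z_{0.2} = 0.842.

n₁ = 29

With allocation ratio k = n₂/n₁ = 2, Var(x̄₁−x̄₂) = σ²(1/n₁ + 1/(k·n₁)) = σ²·(k+1)/(k·n₁).
So n₁ = (1 + 1/k)·((z_{α/2} + z_β)/d)² = 1.500 × (2.487/0.57)².
n₁ = 1.500 × 19.04 = 28.6.
Round up: n₁ = 29, giving n₂ = 2 × 29 = 58.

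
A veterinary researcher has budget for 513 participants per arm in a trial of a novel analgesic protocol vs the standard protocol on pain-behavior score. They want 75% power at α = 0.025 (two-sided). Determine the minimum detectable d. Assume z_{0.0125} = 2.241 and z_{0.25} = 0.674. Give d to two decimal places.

d_min ≈ 0.18

For two independent groups of n = 513 each: d_min = (z_{α/2} + z_β)·√(2/n).
z-sum = 2.241 + 0.674 = 2.915.
d_min = 2.915 × √(2/513) = 2.915 × 0.0624 = 0.182.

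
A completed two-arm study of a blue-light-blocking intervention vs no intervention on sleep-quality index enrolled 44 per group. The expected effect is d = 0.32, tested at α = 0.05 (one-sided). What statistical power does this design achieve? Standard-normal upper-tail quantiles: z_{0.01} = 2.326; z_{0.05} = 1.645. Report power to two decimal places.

power ≈ 0.44

For two equal groups, power = Φ(d·√(n/2) − z_{α}).
d·√(n/2) = 0.32 × √(44/2) = 0.32 × 4.690 = 1.501.
z_β = 1.501 − 1.645 = -0.144.
Power = Φ(-0.144) = 0.443.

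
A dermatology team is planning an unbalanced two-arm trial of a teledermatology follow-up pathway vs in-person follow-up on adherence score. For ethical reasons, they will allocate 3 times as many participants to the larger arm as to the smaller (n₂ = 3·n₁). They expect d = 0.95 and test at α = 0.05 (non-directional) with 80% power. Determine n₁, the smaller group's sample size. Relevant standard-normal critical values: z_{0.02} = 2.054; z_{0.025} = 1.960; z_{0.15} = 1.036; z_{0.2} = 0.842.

With allocation ratio k = n₂/n₁ = 3, Var(x̄₁−x̄₂) = σ²(1/n₁ + 1/(k·n₁)) = σ²·(k+1)/(k·n₁).
So n₁ = (1 + 1/k)·((z_{α/2} + z_β)/d)² = 1.333 × (2.802/0.95)².
n₁ = 1.333 × 8.70 = 11.6.
Round up: n₁ = 12, giving n₂ = 3 × 12 = 36.

n₁ = 12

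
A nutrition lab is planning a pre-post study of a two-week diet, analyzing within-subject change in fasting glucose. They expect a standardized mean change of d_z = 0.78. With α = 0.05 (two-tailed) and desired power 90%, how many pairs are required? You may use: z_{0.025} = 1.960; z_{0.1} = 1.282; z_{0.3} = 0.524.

For a paired (one-sample on differences) test: n = ((z_{α/2} + z_β) / d)².
z_{α/2} + z_β = 1.960 + 1.282 = 3.242.
n = (3.242 / 0.78)² = 4.156² = 17.28.
Round up.

n = 18 pairs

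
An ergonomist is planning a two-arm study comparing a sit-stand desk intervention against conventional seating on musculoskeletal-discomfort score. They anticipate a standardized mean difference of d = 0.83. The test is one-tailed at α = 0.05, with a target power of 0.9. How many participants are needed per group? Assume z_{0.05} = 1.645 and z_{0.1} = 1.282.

For two independent groups with equal n: n = 2·((z_{α} + z_β) / d)².
z_{α} + z_β = 1.645 + 1.282 = 2.927.
n = 2 × (2.927 / 0.83)² = 2 × 3.527² = 2 × 12.44 = 24.9.
Round up to the next whole participant.

n = 25 per group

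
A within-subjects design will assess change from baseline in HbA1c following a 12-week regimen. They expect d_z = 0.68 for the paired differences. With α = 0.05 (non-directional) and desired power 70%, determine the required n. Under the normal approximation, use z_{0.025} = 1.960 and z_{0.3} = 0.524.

For a paired (one-sample on differences) test: n = ((z_{α/2} + z_β) / d)².
z_{α/2} + z_β = 1.960 + 0.524 = 2.484.
n = (2.484 / 0.68)² = 3.653² = 13.34.
Round up.

n = 14 pairs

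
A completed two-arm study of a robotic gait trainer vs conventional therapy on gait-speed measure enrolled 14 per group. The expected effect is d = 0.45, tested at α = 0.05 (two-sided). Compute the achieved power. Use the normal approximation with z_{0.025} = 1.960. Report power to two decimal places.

power ≈ 0.22

For two equal groups, power = Φ(d·√(n/2) − z_{α/2}).
d·√(n/2) = 0.45 × √(14/2) = 0.45 × 2.646 = 1.191.
z_β = 1.191 − 1.960 = -0.769.
Power = Φ(-0.769) = 0.221.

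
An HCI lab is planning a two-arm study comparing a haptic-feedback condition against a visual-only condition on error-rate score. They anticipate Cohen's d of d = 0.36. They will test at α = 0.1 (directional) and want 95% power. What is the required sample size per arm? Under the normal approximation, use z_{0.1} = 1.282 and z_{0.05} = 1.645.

n = 133 per group

For two independent groups with equal n: n = 2·((z_{α} + z_β) / d)².
z_{α} + z_β = 1.282 + 1.645 = 2.927.
n = 2 × (2.927 / 0.36)² = 2 × 8.131² = 2 × 66.11 = 132.2.
Round up to the next whole participant.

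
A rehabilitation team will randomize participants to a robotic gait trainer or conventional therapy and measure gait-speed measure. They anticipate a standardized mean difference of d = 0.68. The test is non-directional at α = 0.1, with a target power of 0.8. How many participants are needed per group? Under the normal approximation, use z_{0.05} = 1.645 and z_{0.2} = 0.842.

For two independent groups with equal n: n = 2·((z_{α/2} + z_β) / d)².
z_{α/2} + z_β = 1.645 + 0.842 = 2.487.
n = 2 × (2.487 / 0.68)² = 2 × 3.657² = 2 × 13.38 = 26.8.
Round up to the next whole participant.

n = 27 per group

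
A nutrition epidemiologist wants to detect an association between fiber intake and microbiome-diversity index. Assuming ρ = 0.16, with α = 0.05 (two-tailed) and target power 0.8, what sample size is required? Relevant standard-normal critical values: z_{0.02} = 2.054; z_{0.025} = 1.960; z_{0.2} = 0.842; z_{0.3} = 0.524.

n = 305

Fisher's z: C = ½·ln((1+r)/(1−r)) = ½·ln(1.3810) = 0.1614.
n = ((z_{α/2} + z_β)/C)² + 3.
(1.960 + 0.842) / 0.1614 = 2.802 / 0.1614 = 17.361.
n = 17.361² + 3 = 301.39 + 3 = 304.4.
Round up.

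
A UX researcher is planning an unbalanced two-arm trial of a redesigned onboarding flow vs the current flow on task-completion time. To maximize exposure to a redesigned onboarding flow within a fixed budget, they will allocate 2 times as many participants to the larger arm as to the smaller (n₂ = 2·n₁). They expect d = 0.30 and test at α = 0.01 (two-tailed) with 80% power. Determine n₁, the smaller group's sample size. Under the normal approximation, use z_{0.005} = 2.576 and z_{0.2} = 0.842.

n₁ = 195

With allocation ratio k = n₂/n₁ = 2, Var(x̄₁−x̄₂) = σ²(1/n₁ + 1/(k·n₁)) = σ²·(k+1)/(k·n₁).
So n₁ = (1 + 1/k)·((z_{α/2} + z_β)/d)² = 1.500 × (3.418/0.30)².
n₁ = 1.500 × 129.81 = 194.7.
Round up: n₁ = 195, giving n₂ = 2 × 195 = 390.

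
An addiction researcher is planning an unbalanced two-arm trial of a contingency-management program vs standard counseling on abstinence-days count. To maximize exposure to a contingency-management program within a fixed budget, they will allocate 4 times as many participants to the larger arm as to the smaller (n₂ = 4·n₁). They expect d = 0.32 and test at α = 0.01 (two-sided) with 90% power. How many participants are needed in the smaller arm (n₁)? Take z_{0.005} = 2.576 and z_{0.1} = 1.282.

n₁ = 182

With allocation ratio k = n₂/n₁ = 4, Var(x̄₁−x̄₂) = σ²(1/n₁ + 1/(k·n₁)) = σ²·(k+1)/(k·n₁).
So n₁ = (1 + 1/k)·((z_{α/2} + z_β)/d)² = 1.250 × (3.858/0.32)².
n₁ = 1.250 × 145.35 = 181.7.
Round up: n₁ = 182, giving n₂ = 4 × 182 = 728.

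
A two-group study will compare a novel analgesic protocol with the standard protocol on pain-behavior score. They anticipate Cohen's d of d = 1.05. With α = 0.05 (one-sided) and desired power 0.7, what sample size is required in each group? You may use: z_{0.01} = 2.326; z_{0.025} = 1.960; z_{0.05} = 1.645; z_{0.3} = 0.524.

n = 9 per group

For two independent groups with equal n: n = 2·((z_{α} + z_β) / d)².
z_{α} + z_β = 1.645 + 0.524 = 2.169.
n = 2 × (2.169 / 1.05)² = 2 × 2.066² = 2 × 4.27 = 8.5.
Round up to the next whole participant.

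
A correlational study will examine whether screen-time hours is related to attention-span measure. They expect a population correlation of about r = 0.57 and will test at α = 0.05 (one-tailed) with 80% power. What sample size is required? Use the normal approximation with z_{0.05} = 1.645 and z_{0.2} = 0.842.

n = 18

Fisher's z: C = ½·ln((1+r)/(1−r)) = ½·ln(3.6512) = 0.6475.
n = ((z_{α} + z_β)/C)² + 3.
(1.645 + 0.842) / 0.6475 = 2.487 / 0.6475 = 3.841.
n = 3.841² + 3 = 14.75 + 3 = 17.8.
Round up.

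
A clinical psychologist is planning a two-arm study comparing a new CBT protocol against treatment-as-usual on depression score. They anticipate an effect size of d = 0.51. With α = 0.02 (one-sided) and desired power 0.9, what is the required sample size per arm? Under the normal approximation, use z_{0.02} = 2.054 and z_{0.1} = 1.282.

For two independent groups with equal n: n = 2·((z_{α} + z_β) / d)².
z_{α} + z_β = 2.054 + 1.282 = 3.336.
n = 2 × (3.336 / 0.51)² = 2 × 6.541² = 2 × 42.79 = 85.6.
Round up to the next whole participant.

n = 86 per group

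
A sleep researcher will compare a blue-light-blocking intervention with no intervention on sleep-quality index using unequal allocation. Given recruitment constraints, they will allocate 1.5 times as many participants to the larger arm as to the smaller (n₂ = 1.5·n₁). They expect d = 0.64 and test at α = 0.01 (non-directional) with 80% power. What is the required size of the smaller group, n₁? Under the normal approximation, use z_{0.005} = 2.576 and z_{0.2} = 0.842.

With allocation ratio k = n₂/n₁ = 1.5, Var(x̄₁−x̄₂) = σ²(1/n₁ + 1/(k·n₁)) = σ²·(k+1)/(k·n₁).
So n₁ = (1 + 1/k)·((z_{α/2} + z_β)/d)² = 1.667 × (3.418/0.64)².
n₁ = 1.667 × 28.52 = 47.5.
Round up: n₁ = 48, giving n₂ = 1.5 × 48 = 72.

n₁ = 48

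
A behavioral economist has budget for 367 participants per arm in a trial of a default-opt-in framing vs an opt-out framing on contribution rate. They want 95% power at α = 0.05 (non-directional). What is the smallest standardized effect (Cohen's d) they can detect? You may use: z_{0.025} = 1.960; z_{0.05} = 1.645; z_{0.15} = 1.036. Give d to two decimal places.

d_min ≈ 0.27

For two independent groups of n = 367 each: d_min = (z_{α/2} + z_β)·√(2/n).
z-sum = 1.960 + 1.645 = 3.605.
d_min = 3.605 × √(2/367) = 3.605 × 0.0738 = 0.266.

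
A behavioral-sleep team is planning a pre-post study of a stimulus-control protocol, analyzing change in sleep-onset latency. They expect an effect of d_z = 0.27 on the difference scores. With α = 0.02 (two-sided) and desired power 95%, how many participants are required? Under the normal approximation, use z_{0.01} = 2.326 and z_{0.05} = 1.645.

For a paired (one-sample on differences) test: n = ((z_{α/2} + z_β) / d)².
z_{α/2} + z_β = 2.326 + 1.645 = 3.971.
n = (3.971 / 0.27)² = 14.707² = 216.31.
Round up.

n = 217 pairs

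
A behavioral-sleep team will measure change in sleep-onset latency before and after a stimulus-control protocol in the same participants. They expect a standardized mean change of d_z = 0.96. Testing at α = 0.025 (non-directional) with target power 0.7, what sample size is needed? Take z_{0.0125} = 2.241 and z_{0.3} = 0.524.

For a paired (one-sample on differences) test: n = ((z_{α/2} + z_β) / d)².
z_{α/2} + z_β = 2.241 + 0.524 = 2.765.
n = (2.765 / 0.96)² = 2.880² = 8.30.
Round up.

n = 9 pairs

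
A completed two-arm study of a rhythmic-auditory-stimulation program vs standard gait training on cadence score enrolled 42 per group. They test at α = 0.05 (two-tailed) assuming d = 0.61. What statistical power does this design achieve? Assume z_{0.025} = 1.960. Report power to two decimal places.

power ≈ 0.80

For two equal groups, power = Φ(d·√(n/2) − z_{α/2}).
d·√(n/2) = 0.61 × √(42/2) = 0.61 × 4.583 = 2.795.
z_β = 2.795 − 1.960 = 0.835.
Power = Φ(0.835) = 0.798.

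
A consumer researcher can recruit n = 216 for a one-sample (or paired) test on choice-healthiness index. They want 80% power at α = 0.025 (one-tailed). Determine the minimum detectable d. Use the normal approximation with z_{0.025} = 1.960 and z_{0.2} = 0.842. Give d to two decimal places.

For a single sample (or paired design) of n = 216: d_min = (z_{α} + z_β)/√n.
z-sum = 1.960 + 0.842 = 2.802.
d_min = 2.802 / √216 = 2.802 / 14.697 = 0.191.

d_min ≈ 0.19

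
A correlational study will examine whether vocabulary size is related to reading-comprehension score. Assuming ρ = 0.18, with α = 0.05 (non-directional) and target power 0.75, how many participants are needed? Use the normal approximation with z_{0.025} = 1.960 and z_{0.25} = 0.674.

Fisher's z: C = ½·ln((1+r)/(1−r)) = ½·ln(1.4390) = 0.1820.
n = ((z_{α/2} + z_β)/C)² + 3.
(1.960 + 0.674) / 0.1820 = 2.634 / 0.1820 = 14.473.
n = 14.473² + 3 = 209.45 + 3 = 212.5.
Round up.

n = 213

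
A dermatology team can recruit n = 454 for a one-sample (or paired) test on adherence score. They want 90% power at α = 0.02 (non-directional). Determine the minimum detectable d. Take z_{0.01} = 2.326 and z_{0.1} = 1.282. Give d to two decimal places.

d_min ≈ 0.17

For a single sample (or paired design) of n = 454: d_min = (z_{α/2} + z_β)/√n.
z-sum = 2.326 + 1.282 = 3.608.
d_min = 3.608 / √454 = 3.608 / 21.307 = 0.169.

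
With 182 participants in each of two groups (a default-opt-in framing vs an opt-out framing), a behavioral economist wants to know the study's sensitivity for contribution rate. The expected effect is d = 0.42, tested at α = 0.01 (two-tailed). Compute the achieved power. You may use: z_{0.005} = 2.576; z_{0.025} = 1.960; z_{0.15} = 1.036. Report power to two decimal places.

For two equal groups, power = Φ(d·√(n/2) − z_{α/2}).
d·√(n/2) = 0.42 × √(182/2) = 0.42 × 9.539 = 4.007.
z_β = 4.007 − 2.576 = 1.431.
Power = Φ(1.431) = 0.924.

power ≈ 0.92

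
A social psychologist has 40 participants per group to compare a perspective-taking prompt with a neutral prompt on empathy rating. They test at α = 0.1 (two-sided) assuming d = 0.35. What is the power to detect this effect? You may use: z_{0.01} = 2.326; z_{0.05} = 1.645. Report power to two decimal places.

For two equal groups, power = Φ(d·√(n/2) − z_{α/2}).
d·√(n/2) = 0.35 × √(40/2) = 0.35 × 4.472 = 1.565.
z_β = 1.565 − 1.645 = -0.080.
Power = Φ(-0.080) = 0.468.

power ≈ 0.47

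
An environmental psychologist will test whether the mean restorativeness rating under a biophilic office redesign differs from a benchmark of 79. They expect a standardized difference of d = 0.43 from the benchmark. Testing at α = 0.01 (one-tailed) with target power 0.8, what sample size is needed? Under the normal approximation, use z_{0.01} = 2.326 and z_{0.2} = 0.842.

For a one-sample test: n = ((z_{α} + z_β) / d)².
z_{α} + z_β = 2.326 + 0.842 = 3.168.
n = (3.168 / 0.43)² = 7.367² = 54.28.
Round up.

n = 55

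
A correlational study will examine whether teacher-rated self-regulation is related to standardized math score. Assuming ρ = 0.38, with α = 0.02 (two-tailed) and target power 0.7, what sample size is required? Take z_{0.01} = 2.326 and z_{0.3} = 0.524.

Fisher's z: C = ½·ln((1+r)/(1−r)) = ½·ln(2.2258) = 0.4001.
n = ((z_{α/2} + z_β)/C)² + 3.
(2.326 + 0.524) / 0.4001 = 2.850 / 0.4001 = 7.123.
n = 7.123² + 3 = 50.74 + 3 = 53.7.
Round up.

n = 54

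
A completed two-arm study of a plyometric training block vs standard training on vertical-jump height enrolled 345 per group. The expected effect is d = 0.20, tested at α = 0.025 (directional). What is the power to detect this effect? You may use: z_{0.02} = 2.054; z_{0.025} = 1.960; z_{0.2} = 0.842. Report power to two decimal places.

power ≈ 0.75

For two equal groups, power = Φ(d·√(n/2) − z_{α}).
d·√(n/2) = 0.20 × √(345/2) = 0.20 × 13.134 = 2.627.
z_β = 2.627 − 1.960 = 0.667.
Power = Φ(0.667) = 0.748.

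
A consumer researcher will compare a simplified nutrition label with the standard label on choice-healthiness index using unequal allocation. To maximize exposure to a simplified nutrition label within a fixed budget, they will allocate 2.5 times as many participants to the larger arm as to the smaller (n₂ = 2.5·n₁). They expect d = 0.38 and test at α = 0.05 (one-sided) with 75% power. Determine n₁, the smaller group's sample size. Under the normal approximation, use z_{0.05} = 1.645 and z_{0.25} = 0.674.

n₁ = 53

With allocation ratio k = n₂/n₁ = 2.5, Var(x̄₁−x̄₂) = σ²(1/n₁ + 1/(k·n₁)) = σ²·(k+1)/(k·n₁).
So n₁ = (1 + 1/k)·((z_{α} + z_β)/d)² = 1.400 × (2.319/0.38)².
n₁ = 1.400 × 37.24 = 52.1.
Round up: n₁ = 53, giving n₂ = ⌈2.5 × 53⌉ = ⌈132.5⌉ = 133.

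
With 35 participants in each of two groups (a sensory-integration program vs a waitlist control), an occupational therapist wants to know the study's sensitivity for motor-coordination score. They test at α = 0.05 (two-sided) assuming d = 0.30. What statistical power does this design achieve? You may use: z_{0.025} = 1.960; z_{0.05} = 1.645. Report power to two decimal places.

power ≈ 0.24

For two equal groups, power = Φ(d·√(n/2) − z_{α/2}).
d·√(n/2) = 0.30 × √(35/2) = 0.30 × 4.183 = 1.255.
z_β = 1.255 − 1.960 = -0.705.
Power = Φ(-0.705) = 0.240.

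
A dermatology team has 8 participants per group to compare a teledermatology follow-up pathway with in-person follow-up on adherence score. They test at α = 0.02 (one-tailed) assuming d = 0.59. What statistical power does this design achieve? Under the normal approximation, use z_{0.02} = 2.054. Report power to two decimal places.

For two equal groups, power = Φ(d·√(n/2) − z_{α}).
d·√(n/2) = 0.59 × √(8/2) = 0.59 × 2.000 = 1.180.
z_β = 1.180 − 2.054 = -0.874.
Power = Φ(-0.874) = 0.191.

power ≈ 0.19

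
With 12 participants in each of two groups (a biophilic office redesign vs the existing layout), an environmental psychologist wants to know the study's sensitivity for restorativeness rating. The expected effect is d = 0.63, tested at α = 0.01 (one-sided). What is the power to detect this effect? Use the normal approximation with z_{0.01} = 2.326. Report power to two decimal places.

power ≈ 0.22

For two equal groups, power = Φ(d·√(n/2) − z_{α}).
d·√(n/2) = 0.63 × √(12/2) = 0.63 × 2.449 = 1.543.
z_β = 1.543 − 2.326 = -0.783.
Power = Φ(-0.783) = 0.217.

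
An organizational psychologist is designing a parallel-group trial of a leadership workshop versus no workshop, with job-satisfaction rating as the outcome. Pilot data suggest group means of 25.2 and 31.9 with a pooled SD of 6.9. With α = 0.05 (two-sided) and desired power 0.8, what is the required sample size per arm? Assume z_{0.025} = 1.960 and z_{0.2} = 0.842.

Cohen's d = |M₁ − M₂| / SD_pooled = |25.2 − 31.9| / 6.9 = 6.7 / 6.9 = 0.971.
For two independent groups with equal n: n = 2·((z_{α/2} + z_β) / d)².
z_{α/2} + z_β = 1.960 + 0.842 = 2.802.
n = 2 × (2.802 / 0.971)² = 2 × 2.886² = 2 × 8.33 = 16.7.
Round up to the next whole participant.

n = 17 per group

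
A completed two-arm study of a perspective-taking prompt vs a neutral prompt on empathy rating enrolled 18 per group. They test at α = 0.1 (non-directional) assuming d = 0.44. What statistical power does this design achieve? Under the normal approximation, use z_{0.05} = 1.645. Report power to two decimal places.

For two equal groups, power = Φ(d·√(n/2) − z_{α/2}).
d·√(n/2) = 0.44 × √(18/2) = 0.44 × 3.000 = 1.320.
z_β = 1.320 − 1.645 = -0.325.
Power = Φ(-0.325) = 0.373.

power ≈ 0.37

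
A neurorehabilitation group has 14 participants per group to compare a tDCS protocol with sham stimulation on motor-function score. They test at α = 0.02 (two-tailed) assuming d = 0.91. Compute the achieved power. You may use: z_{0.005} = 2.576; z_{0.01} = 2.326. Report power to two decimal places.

power ≈ 0.53

For two equal groups, power = Φ(d·√(n/2) − z_{α/2}).
d·√(n/2) = 0.91 × √(14/2) = 0.91 × 2.646 = 2.408.
z_β = 2.408 − 2.326 = 0.082.
Power = Φ(0.082) = 0.533.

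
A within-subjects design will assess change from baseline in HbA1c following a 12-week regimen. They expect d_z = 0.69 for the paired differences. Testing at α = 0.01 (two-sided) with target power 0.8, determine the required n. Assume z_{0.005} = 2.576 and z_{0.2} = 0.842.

For a paired (one-sample on differences) test: n = ((z_{α/2} + z_β) / d)².
z_{α/2} + z_β = 2.576 + 0.842 = 3.418.
n = (3.418 / 0.69)² = 4.954² = 24.54.
Round up.

n = 25 pairs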